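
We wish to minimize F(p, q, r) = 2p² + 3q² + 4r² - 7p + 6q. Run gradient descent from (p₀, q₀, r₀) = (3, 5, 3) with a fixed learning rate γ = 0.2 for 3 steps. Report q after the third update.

-1.048

∇F = (4p - 7, 6q + 6, 8r)
(p₁, q₁, r₁) = (3, 5, 3) − 0.2·(5, 36, 24) = (2, -2.2, -1.8)
(p₂, q₂, r₂) = (2, -2.2, -1.8) − 0.2·(1, -7.2, -14.4) = (1.8, -0.76, 1.08)
(p₃, q₃, r₃) = (1.8, -0.76, 1.08) − 0.2·(0.2, 1.44, 8.64) = (1.76, -1.048, -0.648)
q = -1.048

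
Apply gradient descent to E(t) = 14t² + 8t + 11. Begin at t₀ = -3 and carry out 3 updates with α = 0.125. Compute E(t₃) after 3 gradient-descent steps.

25191.21875

E′(t) = 28t + 8
Step 1: E′(-3) = -76; t₁ = -3 − 0.125·(-76) = 6.5
Step 2: E′(6.5) = 190; t₂ = 6.5 − 0.125·190 = -17.25
Step 3: E′(-17.25) = -475; t₃ = -17.25 − 0.125·(-475) = 42.125
E(42.125) = 25191.21875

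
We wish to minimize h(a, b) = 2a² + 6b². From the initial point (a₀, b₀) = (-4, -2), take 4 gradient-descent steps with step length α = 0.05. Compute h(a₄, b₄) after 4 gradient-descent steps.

∇h = (4a, 12b)
Step 1: at (-4, -2), ∇h = (-16, -24) → (-4, -2) − 0.05·(-16, -24) = (-3.2, -0.8)
Step 2: at (-3.2, -0.8), ∇h = (-12.8, -9.6) → (-3.2, -0.8) − 0.05·(-12.8, -9.6) = (-2.56, -0.32)
Step 3: at (-2.56, -0.32), ∇h = (-10.24, -3.84) → (-2.56, -0.32) − 0.05·(-10.24, -3.84) = (-2.048, -0.128)
Step 4: at (-2.048, -0.128), ∇h = (-8.192, -1.536) → (-2.048, -0.128) − 0.05·(-8.192, -1.536) = (-1.6384, -0.0512)
h(-1.6384, -0.0512) = 5.38443776

5.38443776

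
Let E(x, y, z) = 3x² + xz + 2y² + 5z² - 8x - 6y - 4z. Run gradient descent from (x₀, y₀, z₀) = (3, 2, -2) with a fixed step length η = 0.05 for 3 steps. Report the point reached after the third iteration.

∇E = (6x + z - 8, 4y - 6, x + 10z - 4)
(x₁, y₁, z₁) = (3, 2, -2) − 0.05·(8, 2, -21) = (2.6, 1.9, -0.95)
(x₂, y₂, z₂) = (2.6, 1.9, -0.95) − 0.05·(6.65, 1.6, -10.9) = (2.2675, 1.82, -0.405)
(x₃, y₃, z₃) = (2.2675, 1.82, -0.405) − 0.05·(5.2, 1.28, -5.7825) = (2.0075, 1.756, -0.115875)

(2.0075, 1.756, -0.115875)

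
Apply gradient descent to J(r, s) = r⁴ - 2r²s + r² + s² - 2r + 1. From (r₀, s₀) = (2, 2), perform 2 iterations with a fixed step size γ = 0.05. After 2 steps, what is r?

∇J = (4r³ - 4rs + 2r - 2, -2r² + 2s)
(r₁, s₁) = (2, 2) − 0.05·(18, -4) = (1.1, 2.2)
(r₂, s₂) = (1.1, 2.2) − 0.05·(-4.156, 1.98) = (1.3078, 2.101)
r = 1.3078

1.3078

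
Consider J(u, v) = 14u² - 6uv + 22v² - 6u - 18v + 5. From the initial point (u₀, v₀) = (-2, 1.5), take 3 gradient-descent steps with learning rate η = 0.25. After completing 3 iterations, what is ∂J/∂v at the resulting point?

-84623.625

∇J = (28u - 6v - 6, -6u + 44v - 18)
(u₁, v₁) = (-2, 1.5) − 0.25·(-71, 60) = (15.75, -13.5)
(u₂, v₂) = (15.75, -13.5) − 0.25·(516, -706.5) = (-113.25, 163.125)
(u₃, v₃) = (-113.25, 163.125) − 0.25·(-4155.75, 7839) = (925.6875, -1796.625)
∂J/∂v at (925.6875, -1796.625) = -84623.625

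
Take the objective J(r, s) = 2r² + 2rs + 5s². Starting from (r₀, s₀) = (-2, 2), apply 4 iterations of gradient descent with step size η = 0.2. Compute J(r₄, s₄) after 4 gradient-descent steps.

23.57351424

∇J = (4r + 2s, 2r + 10s)
(r₁, s₁) = (-2, 2) − 0.2·(-4, 16) = (-1.2, -1.2)
(r₂, s₂) = (-1.2, -1.2) − 0.2·(-7.2, -14.4) = (0.24, 1.68)
(r₃, s₃) = (0.24, 1.68) − 0.2·(4.32, 17.28) = (-0.624, -1.776)
(r₄, s₄) = (-0.624, -1.776) − 0.2·(-6.048, -19.008) = (0.5856, 2.0256)
J(0.5856, 2.0256) = 23.57351424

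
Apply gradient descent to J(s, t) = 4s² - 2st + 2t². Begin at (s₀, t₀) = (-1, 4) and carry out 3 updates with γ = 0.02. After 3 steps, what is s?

-0.22464

∇J = (8s - 2t, -2s + 4t)
Step 1: at (-1, 4), ∇J = (-16, 18) → (-1, 4) − 0.02·(-16, 18) = (-0.68, 3.64)
Step 2: at (-0.68, 3.64), ∇J = (-12.72, 15.92) → (-0.68, 3.64) − 0.02·(-12.72, 15.92) = (-0.4256, 3.3216)
Step 3: at (-0.4256, 3.3216), ∇J = (-10.048, 14.1376) → (-0.4256, 3.3216) − 0.02·(-10.048, 14.1376) = (-0.22464, 3.038848)
s = -0.22464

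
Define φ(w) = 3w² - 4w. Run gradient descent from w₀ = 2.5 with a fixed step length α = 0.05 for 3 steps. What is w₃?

φ′(w) = 6w - 4
w₁ = 2.5 − 0.05·11 = 1.95
w₂ = 1.95 − 0.05·7.7 = 1.565
w₃ = 1.565 − 0.05·5.39 = 1.2955

1.2955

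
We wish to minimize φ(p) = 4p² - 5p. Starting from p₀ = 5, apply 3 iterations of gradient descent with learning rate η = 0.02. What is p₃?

3.21808

φ′(p) = 8p - 5
p₁ = 5 − 0.02·35 = 4.3
p₂ = 4.3 − 0.02·29.4 = 3.712
p₃ = 3.712 − 0.02·24.696 = 3.21808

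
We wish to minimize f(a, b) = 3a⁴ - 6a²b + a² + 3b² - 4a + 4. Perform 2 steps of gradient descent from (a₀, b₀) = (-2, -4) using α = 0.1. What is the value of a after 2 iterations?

-6966.32

∇f = (12a³ - 12ab + 2a - 4, -6a² + 6b)
Step 1: at (-2, -4), ∇f = (-200, -48) → (-2, -4) − 0.1·(-200, -48) = (18, 0.8)
Step 2: at (18, 0.8), ∇f = (69843.2, -1939.2) → (18, 0.8) − 0.1·(69843.2, -1939.2) = (-6966.32, 194.72)
a = -6966.32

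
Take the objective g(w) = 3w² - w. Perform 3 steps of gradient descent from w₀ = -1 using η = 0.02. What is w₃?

g′(w) = 6w - 1
w₁ = -1 − 0.02·(-7) = -0.86
w₂ = -0.86 − 0.02·(-6.16) = -0.7368
w₃ = -0.7368 − 0.02·(-5.4208) = -0.628384

-0.628384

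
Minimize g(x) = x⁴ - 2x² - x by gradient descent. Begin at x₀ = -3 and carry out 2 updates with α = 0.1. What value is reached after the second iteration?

-110.8252

g′(x) = 4x³ - 4x - 1
Step 1: g′(-3) = -97; x₁ = -3 − 0.1·(-97) = 6.7
Step 2: g′(6.7) = 1175.252; x₂ = 6.7 − 0.1·1175.252 = -110.8252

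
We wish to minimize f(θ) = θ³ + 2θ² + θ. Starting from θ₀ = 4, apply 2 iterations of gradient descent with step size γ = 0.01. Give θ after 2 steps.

f′(θ) = 3θ² + 4θ + 1
Step 1: f′(4) = 65; θ₁ = 4 − 0.01·65 = 3.35
Step 2: f′(3.35) = 48.0675; θ₂ = 3.35 − 0.01·48.0675 = 2.869325

2.869325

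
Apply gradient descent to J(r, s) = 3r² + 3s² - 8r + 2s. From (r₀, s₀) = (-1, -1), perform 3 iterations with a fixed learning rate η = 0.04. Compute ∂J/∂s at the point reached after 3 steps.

-1.755904

∇J = (6r - 8, 6s + 2)
Step 1: at (-1, -1), ∇J = (-14, -4) → (-1, -1) − 0.04·(-14, -4) = (-0.44, -0.84)
Step 2: at (-0.44, -0.84), ∇J = (-10.64, -3.04) → (-0.44, -0.84) − 0.04·(-10.64, -3.04) = (-0.0144, -0.7184)
Step 3: at (-0.0144, -0.7184), ∇J = (-8.0864, -2.3104) → (-0.0144, -0.7184) − 0.04·(-8.0864, -2.3104) = (0.309056, -0.625984)
∂J/∂s at (0.309056, -0.625984) = -1.755904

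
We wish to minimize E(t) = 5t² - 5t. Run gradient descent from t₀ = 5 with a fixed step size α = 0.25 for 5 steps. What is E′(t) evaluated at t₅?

E′(t) = 10t - 5
t₁ = 5 − 0.25·45 = -6.25
t₂ = -6.25 − 0.25·(-67.5) = 10.625
t₃ = 10.625 − 0.25·101.25 = -14.6875
t₄ = -14.6875 − 0.25·(-151.875) = 23.28125
t₅ = 23.28125 − 0.25·227.8125 = -33.671875
E′(t) at (-33.671875) = -341.71875

-341.71875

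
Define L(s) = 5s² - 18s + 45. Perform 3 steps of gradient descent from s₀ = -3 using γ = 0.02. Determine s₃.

-0.6576

L′(s) = 10s - 18
Step 1: L′(-3) = -48; s₁ = -3 − 0.02·(-48) = -2.04
Step 2: L′(-2.04) = -38.4; s₂ = -2.04 − 0.02·(-38.4) = -1.272
Step 3: L′(-1.272) = -30.72; s₃ = -1.272 − 0.02·(-30.72) = -0.6576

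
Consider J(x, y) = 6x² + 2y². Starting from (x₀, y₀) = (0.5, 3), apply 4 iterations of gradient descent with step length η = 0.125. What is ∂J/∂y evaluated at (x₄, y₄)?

0.75

∇J = (12x, 4y)
(x₁, y₁) = (0.5, 3) − 0.125·(6, 12) = (-0.25, 1.5)
(x₂, y₂) = (-0.25, 1.5) − 0.125·(-3, 6) = (0.125, 0.75)
(x₃, y₃) = (0.125, 0.75) − 0.125·(1.5, 3) = (-0.0625, 0.375)
(x₄, y₄) = (-0.0625, 0.375) − 0.125·(-0.75, 1.5) = (0.03125, 0.1875)
∂J/∂y at (0.03125, 0.1875) = 0.75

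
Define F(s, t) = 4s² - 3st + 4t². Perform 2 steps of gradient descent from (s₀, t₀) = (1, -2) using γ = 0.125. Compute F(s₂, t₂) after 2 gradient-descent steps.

0.51416015625

∇F = (8s - 3t, -3s + 8t)
Step 1: at (1, -2), ∇F = (14, -19) → (1, -2) − 0.125·(14, -19) = (-0.75, 0.375)
Step 2: at (-0.75, 0.375), ∇F = (-7.125, 5.25) → (-0.75, 0.375) − 0.125·(-7.125, 5.25) = (0.140625, -0.28125)
F(0.140625, -0.28125) = 0.51416015625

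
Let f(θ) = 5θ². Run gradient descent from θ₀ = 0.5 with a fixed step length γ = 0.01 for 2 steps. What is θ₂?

0.405

f′(θ) = 10θ
Step 1: f′(0.5) = 5; θ₁ = 0.5 − 0.01·5 = 0.45
Step 2: f′(0.45) = 4.5; θ₂ = 0.45 − 0.01·4.5 = 0.405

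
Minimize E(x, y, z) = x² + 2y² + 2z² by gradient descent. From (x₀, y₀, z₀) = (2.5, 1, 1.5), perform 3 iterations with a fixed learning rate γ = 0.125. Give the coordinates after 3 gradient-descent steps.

(1.0546875, 0.125, 0.1875)

∇E = (2x, 4y, 4z)
(x₁, y₁, z₁) = (2.5, 1, 1.5) − 0.125·(5, 4, 6) = (1.875, 0.5, 0.75)
(x₂, y₂, z₂) = (1.875, 0.5, 0.75) − 0.125·(3.75, 2, 3) = (1.40625, 0.25, 0.375)
(x₃, y₃, z₃) = (1.40625, 0.25, 0.375) − 0.125·(2.8125, 1, 1.5) = (1.0546875, 0.125, 0.1875)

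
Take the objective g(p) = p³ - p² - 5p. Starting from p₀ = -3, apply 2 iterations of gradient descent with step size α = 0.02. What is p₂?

g′(p) = 3p² - 2p - 5
Step 1: g′(-3) = 28; p₁ = -3 − 0.02·28 = -3.56
Step 2: g′(-3.56) = 40.1408; p₂ = -3.56 − 0.02·40.1408 = -4.362816

-4.362816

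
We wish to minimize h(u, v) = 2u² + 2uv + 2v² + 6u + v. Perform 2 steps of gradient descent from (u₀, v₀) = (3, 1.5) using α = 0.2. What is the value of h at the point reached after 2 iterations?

∇h = (4u + 2v + 6, 2u + 4v + 1)
(u₁, v₁) = (3, 1.5) − 0.2·(21, 13) = (-1.2, -1.1)
(u₂, v₂) = (-1.2, -1.1) − 0.2·(-1, -5.8) = (-1, 0.06)
h(-1, 0.06) = -4.0528

-4.0528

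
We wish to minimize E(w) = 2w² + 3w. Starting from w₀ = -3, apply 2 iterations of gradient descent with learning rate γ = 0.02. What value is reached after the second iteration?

E′(w) = 4w + 3
w₁ = -3 − 0.02·(-9) = -2.82
w₂ = -2.82 − 0.02·(-8.28) = -2.6544

-2.6544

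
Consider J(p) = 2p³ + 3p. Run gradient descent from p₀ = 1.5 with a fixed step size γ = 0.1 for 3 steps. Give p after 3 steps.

J′(p) = 6p² + 3
p₁ = 1.5 − 0.1·16.5 = -0.15
p₂ = -0.15 − 0.1·3.135 = -0.4635
p₃ = -0.4635 − 0.1·4.2889935 = -0.89239935

-0.89239935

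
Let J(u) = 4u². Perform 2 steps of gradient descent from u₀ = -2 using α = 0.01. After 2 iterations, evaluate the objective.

J′(u) = 8u
u₁ = -2 − 0.01·(-16) = -1.84
u₂ = -1.84 − 0.01·(-14.72) = -1.6928
J(-1.6928) = 11.46228736

11.46228736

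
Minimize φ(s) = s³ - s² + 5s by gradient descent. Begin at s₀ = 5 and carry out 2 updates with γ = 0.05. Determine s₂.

1.0625

φ′(s) = 3s² - 2s + 5
s₁ = 5 − 0.05·70 = 1.5
s₂ = 1.5 − 0.05·8.75 = 1.0625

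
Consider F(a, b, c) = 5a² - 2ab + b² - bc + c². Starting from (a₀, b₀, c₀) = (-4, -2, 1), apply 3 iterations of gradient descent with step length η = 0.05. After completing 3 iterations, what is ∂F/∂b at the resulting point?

-2.71625

∇F = (10a - 2b, -2a + 2b - c, -b + 2c)
(a₁, b₁, c₁) = (-4, -2, 1) − 0.05·(-36, 3, 4) = (-2.2, -2.15, 0.8)
(a₂, b₂, c₂) = (-2.2, -2.15, 0.8) − 0.05·(-17.7, -0.7, 3.75) = (-1.315, -2.115, 0.6125)
(a₃, b₃, c₃) = (-1.315, -2.115, 0.6125) − 0.05·(-8.92, -2.2125, 3.34) = (-0.869, -2.004375, 0.4455)
∂F/∂b at (-0.869, -2.004375, 0.4455) = -2.71625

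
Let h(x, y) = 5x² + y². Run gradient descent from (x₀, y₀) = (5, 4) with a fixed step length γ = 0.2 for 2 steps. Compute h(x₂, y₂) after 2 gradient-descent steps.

∇h = (10x, 2y)
(x₁, y₁) = (5, 4) − 0.2·(50, 8) = (-5, 2.4)
(x₂, y₂) = (-5, 2.4) − 0.2·(-50, 4.8) = (5, 1.44)
h(5, 1.44) = 127.0736

127.0736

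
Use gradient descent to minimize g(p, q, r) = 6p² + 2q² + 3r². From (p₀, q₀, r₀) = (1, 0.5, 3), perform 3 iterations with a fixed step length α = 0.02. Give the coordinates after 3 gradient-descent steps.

∇g = (12p, 4q, 6r)
Step 1: at (1, 0.5, 3), ∇g = (12, 2, 18) → (1, 0.5, 3) − 0.02·(12, 2, 18) = (0.76, 0.46, 2.64)
Step 2: at (0.76, 0.46, 2.64), ∇g = (9.12, 1.84, 15.84) → (0.76, 0.46, 2.64) − 0.02·(9.12, 1.84, 15.84) = (0.5776, 0.4232, 2.3232)
Step 3: at (0.5776, 0.4232, 2.3232), ∇g = (6.9312, 1.6928, 13.9392) → (0.5776, 0.4232, 2.3232) − 0.02·(6.9312, 1.6928, 13.9392) = (0.438976, 0.389344, 2.044416)

(0.438976, 0.389344, 2.044416)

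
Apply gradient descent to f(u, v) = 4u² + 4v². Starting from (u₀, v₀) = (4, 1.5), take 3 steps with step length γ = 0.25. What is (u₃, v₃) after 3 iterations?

(-4, -1.5)

∇f = (8u, 8v)
(u₁, v₁) = (4, 1.5) − 0.25·(32, 12) = (-4, -1.5)
(u₂, v₂) = (-4, -1.5) − 0.25·(-32, -12) = (4, 1.5)
(u₃, v₃) = (4, 1.5) − 0.25·(32, 12) = (-4, -1.5)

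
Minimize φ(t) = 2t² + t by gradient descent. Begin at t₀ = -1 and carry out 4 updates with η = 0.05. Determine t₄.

-0.5572

φ′(t) = 4t + 1
Step 1: φ′(-1) = -3; t₁ = -1 − 0.05·(-3) = -0.85
Step 2: φ′(-0.85) = -2.4; t₂ = -0.85 − 0.05·(-2.4) = -0.73
Step 3: φ′(-0.73) = -1.92; t₃ = -0.73 − 0.05·(-1.92) = -0.634
Step 4: φ′(-0.634) = -1.536; t₄ = -0.634 − 0.05·(-1.536) = -0.5572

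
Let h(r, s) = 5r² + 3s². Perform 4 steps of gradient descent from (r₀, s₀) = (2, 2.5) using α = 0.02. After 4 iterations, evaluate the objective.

∇h = (10r, 6s)
Step 1: at (2, 2.5), ∇h = (20, 15) → (2, 2.5) − 0.02·(20, 15) = (1.6, 2.2)
Step 2: at (1.6, 2.2), ∇h = (16, 13.2) → (1.6, 2.2) − 0.02·(16, 13.2) = (1.28, 1.936)
Step 3: at (1.28, 1.936), ∇h = (12.8, 11.616) → (1.28, 1.936) − 0.02·(12.8, 11.616) = (1.024, 1.70368)
Step 4: at (1.024, 1.70368), ∇h = (10.24, 10.22208) → (1.024, 1.70368) − 0.02·(10.24, 10.22208) = (0.8192, 1.4992384)
h(0.8192, 1.4992384) = 10.09859054010368

10.09859054010368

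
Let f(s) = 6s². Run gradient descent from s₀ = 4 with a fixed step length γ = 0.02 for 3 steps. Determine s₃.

f′(s) = 12s
Step 1: f′(4) = 48; s₁ = 4 − 0.02·48 = 3.04
Step 2: f′(3.04) = 36.48; s₂ = 3.04 − 0.02·36.48 = 2.3104
Step 3: f′(2.3104) = 27.7248; s₃ = 2.3104 − 0.02·27.7248 = 1.755904

1.755904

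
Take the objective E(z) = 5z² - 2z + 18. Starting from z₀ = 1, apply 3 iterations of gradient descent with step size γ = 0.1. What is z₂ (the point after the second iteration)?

0.2

E′(z) = 10z - 2
z₁ = 1 − 0.1·8 = 0.2
z₂ = 0.2 − 0.1·0 = 0.2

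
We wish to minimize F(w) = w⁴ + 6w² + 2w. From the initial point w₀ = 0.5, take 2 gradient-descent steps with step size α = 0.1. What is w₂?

-0.11285

F′(w) = 4w³ + 12w + 2
w₁ = 0.5 − 0.1·8.5 = -0.35
w₂ = -0.35 − 0.1·(-2.3715) = -0.11285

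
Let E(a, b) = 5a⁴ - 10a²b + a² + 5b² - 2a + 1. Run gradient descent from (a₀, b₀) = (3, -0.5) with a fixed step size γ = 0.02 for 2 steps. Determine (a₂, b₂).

∇E = (20a³ - 20ab + 2a - 2, -10a² + 10b)
Step 1: at (3, -0.5), ∇E = (574, -95) → (3, -0.5) − 0.02·(574, -95) = (-8.48, 1.4)
Step 2: at (-8.48, 1.4), ∇E = (-11977.52384, -705.104) → (-8.48, 1.4) − 0.02·(-11977.52384, -705.104) = (231.0704768, 15.50208)

(231.0704768, 15.50208)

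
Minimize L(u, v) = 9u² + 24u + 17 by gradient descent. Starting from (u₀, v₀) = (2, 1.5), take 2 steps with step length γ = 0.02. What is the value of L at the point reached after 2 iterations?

17.777216

∇L = (18u + 24, 0)
Step 1: at (2, 1.5), ∇L = (60, 0) → (2, 1.5) − 0.02·(60, 0) = (0.8, 1.5)
Step 2: at (0.8, 1.5), ∇L = (38.4, 0) → (0.8, 1.5) − 0.02·(38.4, 0) = (0.032, 1.5)
L(0.032, 1.5) = 17.777216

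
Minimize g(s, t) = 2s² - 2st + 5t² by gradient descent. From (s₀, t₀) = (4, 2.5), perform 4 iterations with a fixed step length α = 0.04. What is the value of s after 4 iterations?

2.39143936

∇g = (4s - 2t, -2s + 10t)
Step 1: at (4, 2.5), ∇g = (11, 17) → (4, 2.5) − 0.04·(11, 17) = (3.56, 1.82)
Step 2: at (3.56, 1.82), ∇g = (10.6, 11.08) → (3.56, 1.82) − 0.04·(10.6, 11.08) = (3.136, 1.3768)
Step 3: at (3.136, 1.3768), ∇g = (9.7904, 7.496) → (3.136, 1.3768) − 0.04·(9.7904, 7.496) = (2.744384, 1.07696)
Step 4: at (2.744384, 1.07696), ∇g = (8.823616, 5.280832) → (2.744384, 1.07696) − 0.04·(8.823616, 5.280832) = (2.39143936, 0.86572672)
s = 2.39143936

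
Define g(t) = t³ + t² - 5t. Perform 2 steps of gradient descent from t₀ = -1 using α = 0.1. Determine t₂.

-0.088

g′(t) = 3t² + 2t - 5
Step 1: g′(-1) = -4; t₁ = -1 − 0.1·(-4) = -0.6
Step 2: g′(-0.6) = -5.12; t₂ = -0.6 − 0.1·(-5.12) = -0.088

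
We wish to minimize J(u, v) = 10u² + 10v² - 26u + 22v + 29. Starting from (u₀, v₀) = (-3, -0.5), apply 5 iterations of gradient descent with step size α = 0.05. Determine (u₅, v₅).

∇J = (20u - 26, 20v + 22)
Step 1: at (-3, -0.5), ∇J = (-86, 12) → (-3, -0.5) − 0.05·(-86, 12) = (1.3, -1.1)
Step 2: at (1.3, -1.1), ∇J = (0, 0) → (1.3, -1.1) − 0.05·(0, 0) = (1.3, -1.1)
Step 3: at (1.3, -1.1), ∇J = (0, 0) → (1.3, -1.1) − 0.05·(0, 0) = (1.3, -1.1)
Step 4: at (1.3, -1.1), ∇J = (0, 0) → (1.3, -1.1) − 0.05·(0, 0) = (1.3, -1.1)
Step 5: at (1.3, -1.1), ∇J = (0, 0) → (1.3, -1.1) − 0.05·(0, 0) = (1.3, -1.1)

(1.3, -1.1)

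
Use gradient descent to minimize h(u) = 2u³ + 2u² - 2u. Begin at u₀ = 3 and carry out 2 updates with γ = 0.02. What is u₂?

1.267392

h′(u) = 6u² + 4u - 2
u₁ = 3 − 0.02·64 = 1.72
u₂ = 1.72 − 0.02·22.6304 = 1.267392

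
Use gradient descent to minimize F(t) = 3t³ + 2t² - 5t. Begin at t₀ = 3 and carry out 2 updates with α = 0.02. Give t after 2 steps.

0.964032

F′(t) = 9t² + 4t - 5
Step 1: F′(3) = 88; t₁ = 3 − 0.02·88 = 1.24
Step 2: F′(1.24) = 13.7984; t₂ = 1.24 − 0.02·13.7984 = 0.964032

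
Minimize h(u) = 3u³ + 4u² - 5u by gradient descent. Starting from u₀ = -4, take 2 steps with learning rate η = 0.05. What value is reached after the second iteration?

-44.700125

h′(u) = 9u² + 8u - 5
Step 1: h′(-4) = 107; u₁ = -4 − 0.05·107 = -9.35
Step 2: h′(-9.35) = 707.0025; u₂ = -9.35 − 0.05·707.0025 = -44.700125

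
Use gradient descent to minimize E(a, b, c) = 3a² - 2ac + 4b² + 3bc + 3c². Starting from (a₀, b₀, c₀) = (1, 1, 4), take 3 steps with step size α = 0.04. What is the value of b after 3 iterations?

-0.433408

∇E = (6a - 2c, 8b + 3c, -2a + 3b + 6c)
Step 1: at (1, 1, 4), ∇E = (-2, 20, 25) → (1, 1, 4) − 0.04·(-2, 20, 25) = (1.08, 0.2, 3)
Step 2: at (1.08, 0.2, 3), ∇E = (0.48, 10.6, 16.44) → (1.08, 0.2, 3) − 0.04·(0.48, 10.6, 16.44) = (1.0608, -0.224, 2.3424)
Step 3: at (1.0608, -0.224, 2.3424), ∇E = (1.68, 5.2352, 11.2608) → (1.0608, -0.224, 2.3424) − 0.04·(1.68, 5.2352, 11.2608) = (0.9936, -0.433408, 1.891968)
b = -0.433408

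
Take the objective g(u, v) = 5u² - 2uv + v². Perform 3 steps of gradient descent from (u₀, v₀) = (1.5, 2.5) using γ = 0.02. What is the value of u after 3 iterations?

∇g = (10u - 2v, -2u + 2v)
(u₁, v₁) = (1.5, 2.5) − 0.02·(10, 2) = (1.3, 2.46)
(u₂, v₂) = (1.3, 2.46) − 0.02·(8.08, 2.32) = (1.1384, 2.4136)
(u₃, v₃) = (1.1384, 2.4136) − 0.02·(6.5568, 2.5504) = (1.007264, 2.362592)
u = 1.007264

1.007264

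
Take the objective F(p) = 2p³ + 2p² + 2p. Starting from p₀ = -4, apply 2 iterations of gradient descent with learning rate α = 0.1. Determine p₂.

-96.824

F′(p) = 6p² + 4p + 2
p₁ = -4 − 0.1·82 = -12.2
p₂ = -12.2 − 0.1·846.24 = -96.824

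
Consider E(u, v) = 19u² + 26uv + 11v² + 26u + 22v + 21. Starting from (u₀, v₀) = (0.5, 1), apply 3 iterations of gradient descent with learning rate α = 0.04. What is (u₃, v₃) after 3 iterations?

(-3.28016, -2.28032)

∇E = (38u + 26v + 26, 26u + 22v + 22)
(u₁, v₁) = (0.5, 1) − 0.04·(71, 57) = (-2.34, -1.28)
(u₂, v₂) = (-2.34, -1.28) − 0.04·(-96.2, -67) = (1.508, 1.4)
(u₃, v₃) = (1.508, 1.4) − 0.04·(119.704, 92.008) = (-3.28016, -2.28032)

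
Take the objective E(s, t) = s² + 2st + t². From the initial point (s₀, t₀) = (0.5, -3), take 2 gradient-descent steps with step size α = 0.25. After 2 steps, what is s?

∇E = (2s + 2t, 2s + 2t)
(s₁, t₁) = (0.5, -3) − 0.25·(-5, -5) = (1.75, -1.75)
(s₂, t₂) = (1.75, -1.75) − 0.25·(0, 0) = (1.75, -1.75)
s = 1.75

1.75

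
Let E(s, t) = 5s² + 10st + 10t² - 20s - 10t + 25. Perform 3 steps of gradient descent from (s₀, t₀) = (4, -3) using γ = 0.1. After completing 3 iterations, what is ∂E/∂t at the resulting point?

∇E = (10s + 10t - 20, 10s + 20t - 10)
Step 1: at (4, -3), ∇E = (-10, -30) → (4, -3) − 0.1·(-10, -30) = (5, 0)
Step 2: at (5, 0), ∇E = (30, 40) → (5, 0) − 0.1·(30, 40) = (2, -4)
Step 3: at (2, -4), ∇E = (-40, -70) → (2, -4) − 0.1·(-40, -70) = (6, 3)
∂E/∂t at (6, 3) = 110

110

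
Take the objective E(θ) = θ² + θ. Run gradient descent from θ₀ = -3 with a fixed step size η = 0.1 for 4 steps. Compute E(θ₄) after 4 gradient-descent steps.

0.798576

E′(θ) = 2θ + 1
Step 1: E′(-3) = -5; θ₁ = -3 − 0.1·(-5) = -2.5
Step 2: E′(-2.5) = -4; θ₂ = -2.5 − 0.1·(-4) = -2.1
Step 3: E′(-2.1) = -3.2; θ₃ = -2.1 − 0.1·(-3.2) = -1.78
Step 4: E′(-1.78) = -2.56; θ₄ = -1.78 − 0.1·(-2.56) = -1.524
E(-1.524) = 0.798576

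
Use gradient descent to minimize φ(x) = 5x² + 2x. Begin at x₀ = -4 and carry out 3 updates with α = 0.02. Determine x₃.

-2.1456

φ′(x) = 10x + 2
Step 1: φ′(-4) = -38; x₁ = -4 − 0.02·(-38) = -3.24
Step 2: φ′(-3.24) = -30.4; x₂ = -3.24 − 0.02·(-30.4) = -2.632
Step 3: φ′(-2.632) = -24.32; x₃ = -2.632 − 0.02·(-24.32) = -2.1456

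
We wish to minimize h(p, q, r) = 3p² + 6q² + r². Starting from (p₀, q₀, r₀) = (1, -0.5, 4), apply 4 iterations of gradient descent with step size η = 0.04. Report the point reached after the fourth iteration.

(0.33362176, -0.03655808, 2.86557184)

∇h = (6p, 12q, 2r)
(p₁, q₁, r₁) = (1, -0.5, 4) − 0.04·(6, -6, 8) = (0.76, -0.26, 3.68)
(p₂, q₂, r₂) = (0.76, -0.26, 3.68) − 0.04·(4.56, -3.12, 7.36) = (0.5776, -0.1352, 3.3856)
(p₃, q₃, r₃) = (0.5776, -0.1352, 3.3856) − 0.04·(3.4656, -1.6224, 6.7712) = (0.438976, -0.070304, 3.114752)
(p₄, q₄, r₄) = (0.438976, -0.070304, 3.114752) − 0.04·(2.633856, -0.843648, 6.229504) = (0.33362176, -0.03655808, 2.86557184)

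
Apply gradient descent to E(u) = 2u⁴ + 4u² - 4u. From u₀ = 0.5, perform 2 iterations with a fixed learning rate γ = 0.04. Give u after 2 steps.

E′(u) = 8u³ + 8u - 4
u₁ = 0.5 − 0.04·1 = 0.46
u₂ = 0.46 − 0.04·0.458688 = 0.44165248

0.44165248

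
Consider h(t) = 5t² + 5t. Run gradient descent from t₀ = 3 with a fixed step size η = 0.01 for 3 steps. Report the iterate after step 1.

2.65

h′(t) = 10t + 5
Step 1: h′(3) = 35; t₁ = 3 − 0.01·35 = 2.65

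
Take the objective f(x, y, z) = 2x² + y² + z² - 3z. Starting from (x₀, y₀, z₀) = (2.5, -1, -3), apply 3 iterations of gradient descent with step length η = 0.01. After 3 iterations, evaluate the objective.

∇f = (4x, 2y, 2z - 3)
(x₁, y₁, z₁) = (2.5, -1, -3) − 0.01·(10, -2, -9) = (2.4, -0.98, -2.91)
(x₂, y₂, z₂) = (2.4, -0.98, -2.91) − 0.01·(9.6, -1.96, -8.82) = (2.304, -0.9604, -2.8218)
(x₃, y₃, z₃) = (2.304, -0.9604, -2.8218) − 0.01·(9.216, -1.9208, -8.6436) = (2.21184, -0.941192, -2.735364)
f(2.21184, -0.941192, -2.735364) = 26.35862296456

26.35862296456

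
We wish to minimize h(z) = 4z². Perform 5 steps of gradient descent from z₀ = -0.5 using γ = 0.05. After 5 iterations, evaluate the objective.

h′(z) = 8z
z₁ = -0.5 − 0.05·(-4) = -0.3
z₂ = -0.3 − 0.05·(-2.4) = -0.18
z₃ = -0.18 − 0.05·(-1.44) = -0.108
z₄ = -0.108 − 0.05·(-0.864) = -0.0648
z₅ = -0.0648 − 0.05·(-0.5184) = -0.03888
h(-0.03888) = 0.0060466176

0.0060466176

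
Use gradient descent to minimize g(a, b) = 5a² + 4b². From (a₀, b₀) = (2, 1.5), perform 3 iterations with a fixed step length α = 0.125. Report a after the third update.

∇g = (10a, 8b)
Step 1: at (2, 1.5), ∇g = (20, 12) → (2, 1.5) − 0.125·(20, 12) = (-0.5, 0)
Step 2: at (-0.5, 0), ∇g = (-5, 0) → (-0.5, 0) − 0.125·(-5, 0) = (0.125, 0)
Step 3: at (0.125, 0), ∇g = (1.25, 0) → (0.125, 0) − 0.125·(1.25, 0) = (-0.03125, 0)
a = -0.03125

-0.03125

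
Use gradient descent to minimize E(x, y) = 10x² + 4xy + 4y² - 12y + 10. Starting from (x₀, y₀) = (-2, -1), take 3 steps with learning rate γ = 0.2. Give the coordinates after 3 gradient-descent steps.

(76.88, 25.144)

∇E = (20x + 4y, 4x + 8y - 12)
(x₁, y₁) = (-2, -1) − 0.2·(-44, -28) = (6.8, 4.6)
(x₂, y₂) = (6.8, 4.6) − 0.2·(154.4, 52) = (-24.08, -5.8)
(x₃, y₃) = (-24.08, -5.8) − 0.2·(-504.8, -154.72) = (76.88, 25.144)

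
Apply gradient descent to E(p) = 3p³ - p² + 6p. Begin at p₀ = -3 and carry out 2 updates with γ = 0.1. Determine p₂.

-151.521

E′(p) = 9p² - 2p + 6
Step 1: E′(-3) = 93; p₁ = -3 − 0.1·93 = -12.3
Step 2: E′(-12.3) = 1392.21; p₂ = -12.3 − 0.1·1392.21 = -151.521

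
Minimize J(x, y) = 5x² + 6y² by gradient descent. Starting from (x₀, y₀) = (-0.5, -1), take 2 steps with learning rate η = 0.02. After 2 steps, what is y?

-0.5776

∇J = (10x, 12y)
Step 1: at (-0.5, -1), ∇J = (-5, -12) → (-0.5, -1) − 0.02·(-5, -12) = (-0.4, -0.76)
Step 2: at (-0.4, -0.76), ∇J = (-4, -9.12) → (-0.4, -0.76) − 0.02·(-4, -9.12) = (-0.32, -0.5776)
y = -0.5776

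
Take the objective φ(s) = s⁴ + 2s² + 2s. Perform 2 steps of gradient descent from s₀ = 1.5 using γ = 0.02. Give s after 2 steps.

φ′(s) = 4s³ + 4s + 2
s₁ = 1.5 − 0.02·21.5 = 1.07
s₂ = 1.07 − 0.02·11.180172 = 0.84639656

0.84639656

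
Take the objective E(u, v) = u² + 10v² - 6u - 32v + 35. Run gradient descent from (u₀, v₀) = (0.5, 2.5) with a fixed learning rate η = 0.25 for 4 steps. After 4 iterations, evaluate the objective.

∇E = (2u - 6, 20v - 32)
(u₁, v₁) = (0.5, 2.5) − 0.25·(-5, 18) = (1.75, -2)
(u₂, v₂) = (1.75, -2) − 0.25·(-2.5, -72) = (2.375, 16)
(u₃, v₃) = (2.375, 16) − 0.25·(-1.25, 288) = (2.6875, -56)
(u₄, v₄) = (2.6875, -56) − 0.25·(-0.625, -1152) = (2.84375, 232)
E(2.84375, 232) = 530842.0244140625

530842.0244140625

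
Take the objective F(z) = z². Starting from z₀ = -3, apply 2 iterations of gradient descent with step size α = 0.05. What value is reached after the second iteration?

-2.43

F′(z) = 2z
Step 1: F′(-3) = -6; z₁ = -3 − 0.05·(-6) = -2.7
Step 2: F′(-2.7) = -5.4; z₂ = -2.7 − 0.05·(-5.4) = -2.43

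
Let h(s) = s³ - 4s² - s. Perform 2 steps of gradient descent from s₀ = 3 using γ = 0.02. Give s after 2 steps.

2.927904

h′(s) = 3s² - 8s - 1
Step 1: h′(3) = 2; s₁ = 3 − 0.02·2 = 2.96
Step 2: h′(2.96) = 1.6048; s₂ = 2.96 − 0.02·1.6048 = 2.927904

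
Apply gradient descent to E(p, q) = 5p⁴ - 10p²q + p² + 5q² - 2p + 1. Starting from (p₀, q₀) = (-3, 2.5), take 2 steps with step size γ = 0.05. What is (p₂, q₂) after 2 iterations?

∇E = (20p³ - 20pq + 2p - 2, -10p² + 10q)
Step 1: at (-3, 2.5), ∇E = (-398, -65) → (-3, 2.5) − 0.05·(-398, -65) = (16.9, 5.75)
Step 2: at (16.9, 5.75), ∇E = (94624.48, -2798.6) → (16.9, 5.75) − 0.05·(94624.48, -2798.6) = (-4714.324, 145.68)

(-4714.324, 145.68)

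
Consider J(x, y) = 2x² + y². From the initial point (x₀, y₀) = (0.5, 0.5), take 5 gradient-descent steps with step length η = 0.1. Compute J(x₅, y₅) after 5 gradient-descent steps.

∇J = (4x, 2y)
(x₁, y₁) = (0.5, 0.5) − 0.1·(2, 1) = (0.3, 0.4)
(x₂, y₂) = (0.3, 0.4) − 0.1·(1.2, 0.8) = (0.18, 0.32)
(x₃, y₃) = (0.18, 0.32) − 0.1·(0.72, 0.64) = (0.108, 0.256)
(x₄, y₄) = (0.108, 0.256) − 0.1·(0.432, 0.512) = (0.0648, 0.2048)
(x₅, y₅) = (0.0648, 0.2048) − 0.1·(0.2592, 0.4096) = (0.03888, 0.16384)
J(0.03888, 0.16384) = 0.0298668544

0.0298668544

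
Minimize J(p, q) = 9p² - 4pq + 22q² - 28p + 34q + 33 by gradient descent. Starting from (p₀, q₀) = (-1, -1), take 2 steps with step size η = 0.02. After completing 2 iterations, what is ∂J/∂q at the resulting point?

-2.6784

∇J = (18p - 4q - 28, -4p + 44q + 34)
Step 1: at (-1, -1), ∇J = (-42, -6) → (-1, -1) − 0.02·(-42, -6) = (-0.16, -0.88)
Step 2: at (-0.16, -0.88), ∇J = (-27.36, -4.08) → (-0.16, -0.88) − 0.02·(-27.36, -4.08) = (0.3872, -0.7984)
∂J/∂q at (0.3872, -0.7984) = -2.6784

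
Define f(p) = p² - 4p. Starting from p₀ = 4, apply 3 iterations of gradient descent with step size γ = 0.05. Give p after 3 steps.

3.458

f′(p) = 2p - 4
p₁ = 4 − 0.05·4 = 3.8
p₂ = 3.8 − 0.05·3.6 = 3.62
p₃ = 3.62 − 0.05·3.24 = 3.458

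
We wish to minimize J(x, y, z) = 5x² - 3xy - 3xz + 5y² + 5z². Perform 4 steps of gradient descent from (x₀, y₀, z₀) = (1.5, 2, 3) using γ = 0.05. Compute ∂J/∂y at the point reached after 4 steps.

∇J = (10x - 3y - 3z, -3x + 10y, -3x + 10z)
(x₁, y₁, z₁) = (1.5, 2, 3) − 0.05·(0, 15.5, 25.5) = (1.5, 1.225, 1.725)
(x₂, y₂, z₂) = (1.5, 1.225, 1.725) − 0.05·(6.15, 7.75, 12.75) = (1.1925, 0.8375, 1.0875)
(x₃, y₃, z₃) = (1.1925, 0.8375, 1.0875) − 0.05·(6.15, 4.7975, 7.2975) = (0.885, 0.597625, 0.722625)
(x₄, y₄, z₄) = (0.885, 0.597625, 0.722625) − 0.05·(4.88925, 3.32125, 4.57125) = (0.6405375, 0.4315625, 0.4940625)
∂J/∂y at (0.6405375, 0.4315625, 0.4940625) = 2.3940125

2.3940125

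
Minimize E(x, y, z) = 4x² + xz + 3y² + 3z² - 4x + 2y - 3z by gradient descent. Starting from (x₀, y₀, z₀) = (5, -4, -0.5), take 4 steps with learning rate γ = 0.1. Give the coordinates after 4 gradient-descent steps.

∇E = (8x + z - 4, 6y + 2, x + 6z - 3)
(x₁, y₁, z₁) = (5, -4, -0.5) − 0.1·(35.5, -22, -1) = (1.45, -1.8, -0.4)
(x₂, y₂, z₂) = (1.45, -1.8, -0.4) − 0.1·(7.2, -8.8, -3.95) = (0.73, -0.92, -0.005)
(x₃, y₃, z₃) = (0.73, -0.92, -0.005) − 0.1·(1.835, -3.52, -2.3) = (0.5465, -0.568, 0.225)
(x₄, y₄, z₄) = (0.5465, -0.568, 0.225) − 0.1·(0.597, -1.408, -1.1035) = (0.4868, -0.4272, 0.33535)

(0.4868, -0.4272, 0.33535)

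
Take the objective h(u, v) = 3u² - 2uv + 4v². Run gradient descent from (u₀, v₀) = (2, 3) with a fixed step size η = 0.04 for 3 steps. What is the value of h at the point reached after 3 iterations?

∇h = (6u - 2v, -2u + 8v)
Step 1: at (2, 3), ∇h = (6, 20) → (2, 3) − 0.04·(6, 20) = (1.76, 2.2)
Step 2: at (1.76, 2.2), ∇h = (6.16, 14.08) → (1.76, 2.2) − 0.04·(6.16, 14.08) = (1.5136, 1.6368)
Step 3: at (1.5136, 1.6368), ∇h = (5.808, 10.0672) → (1.5136, 1.6368) − 0.04·(5.808, 10.0672) = (1.28128, 1.234112)
h(1.28128, 1.234112) = 7.854678982656

7.854678982656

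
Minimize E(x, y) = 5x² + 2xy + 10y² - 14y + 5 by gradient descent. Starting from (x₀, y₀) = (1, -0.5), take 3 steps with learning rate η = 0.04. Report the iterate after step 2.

∇E = (10x + 2y, 2x + 20y - 14)
Step 1: at (1, -0.5), ∇E = (9, -22) → (1, -0.5) − 0.04·(9, -22) = (0.64, 0.38)
Step 2: at (0.64, 0.38), ∇E = (7.16, -5.12) → (0.64, 0.38) − 0.04·(7.16, -5.12) = (0.3536, 0.5848)

(0.3536, 0.5848)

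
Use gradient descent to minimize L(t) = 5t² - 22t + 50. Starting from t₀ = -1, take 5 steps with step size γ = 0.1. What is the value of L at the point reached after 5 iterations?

25.8

L′(t) = 10t - 22
t₁ = -1 − 0.1·(-32) = 2.2
t₂ = 2.2 − 0.1·0 = 2.2
t₃ = 2.2 − 0.1·0 = 2.2
t₄ = 2.2 − 0.1·0 = 2.2
t₅ = 2.2 − 0.1·0 = 2.2
L(2.2) = 25.8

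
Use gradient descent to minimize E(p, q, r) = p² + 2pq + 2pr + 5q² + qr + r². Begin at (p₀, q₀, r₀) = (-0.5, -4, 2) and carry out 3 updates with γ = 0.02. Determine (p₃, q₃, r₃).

(-0.299328, -2.107272, 2.004264)

∇E = (2p + 2q + 2r, 2p + 10q + r, 2p + q + 2r)
(p₁, q₁, r₁) = (-0.5, -4, 2) − 0.02·(-5, -39, -1) = (-0.4, -3.22, 2.02)
(p₂, q₂, r₂) = (-0.4, -3.22, 2.02) − 0.02·(-3.2, -30.98, 0.02) = (-0.336, -2.6004, 2.0196)
(p₃, q₃, r₃) = (-0.336, -2.6004, 2.0196) − 0.02·(-1.8336, -24.6564, 0.7668) = (-0.299328, -2.107272, 2.004264)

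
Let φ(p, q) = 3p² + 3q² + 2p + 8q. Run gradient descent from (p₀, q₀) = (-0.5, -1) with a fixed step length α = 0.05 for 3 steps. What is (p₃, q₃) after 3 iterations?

(-0.3905, -1.219)

∇φ = (6p + 2, 6q + 8)
Step 1: at (-0.5, -1), ∇φ = (-1, 2) → (-0.5, -1) − 0.05·(-1, 2) = (-0.45, -1.1)
Step 2: at (-0.45, -1.1), ∇φ = (-0.7, 1.4) → (-0.45, -1.1) − 0.05·(-0.7, 1.4) = (-0.415, -1.17)
Step 3: at (-0.415, -1.17), ∇φ = (-0.49, 0.98) → (-0.415, -1.17) − 0.05·(-0.49, 0.98) = (-0.3905, -1.219)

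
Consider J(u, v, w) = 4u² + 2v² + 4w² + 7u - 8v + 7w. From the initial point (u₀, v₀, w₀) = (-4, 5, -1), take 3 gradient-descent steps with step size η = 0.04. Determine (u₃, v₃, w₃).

(-1.8576, 3.778112, -0.914304)

∇J = (8u + 7, 4v - 8, 8w + 7)
(u₁, v₁, w₁) = (-4, 5, -1) − 0.04·(-25, 12, -1) = (-3, 4.52, -0.96)
(u₂, v₂, w₂) = (-3, 4.52, -0.96) − 0.04·(-17, 10.08, -0.68) = (-2.32, 4.1168, -0.9328)
(u₃, v₃, w₃) = (-2.32, 4.1168, -0.9328) − 0.04·(-11.56, 8.4672, -0.4624) = (-1.8576, 3.778112, -0.914304)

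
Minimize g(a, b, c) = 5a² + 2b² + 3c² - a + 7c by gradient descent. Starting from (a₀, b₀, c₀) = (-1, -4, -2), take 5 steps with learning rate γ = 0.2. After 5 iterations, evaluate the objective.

∇g = (10a - 1, 4b, 6c + 7)
(a₁, b₁, c₁) = (-1, -4, -2) − 0.2·(-11, -16, -5) = (1.2, -0.8, -1)
(a₂, b₂, c₂) = (1.2, -0.8, -1) − 0.2·(11, -3.2, 1) = (-1, -0.16, -1.2)
(a₃, b₃, c₃) = (-1, -0.16, -1.2) − 0.2·(-11, -0.64, -0.2) = (1.2, -0.032, -1.16)
(a₄, b₄, c₄) = (1.2, -0.032, -1.16) − 0.2·(11, -0.128, 0.04) = (-1, -0.0064, -1.168)
(a₅, b₅, c₅) = (-1, -0.0064, -1.168) − 0.2·(-11, -0.0256, -0.008) = (1.2, -0.00128, -1.1664)
g(1.2, -0.00128, -1.1664) = 1.9166701568

1.9166701568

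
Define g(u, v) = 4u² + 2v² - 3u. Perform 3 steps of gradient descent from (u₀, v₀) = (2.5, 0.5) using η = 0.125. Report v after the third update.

0.0625

∇g = (8u - 3, 4v)
(u₁, v₁) = (2.5, 0.5) − 0.125·(17, 2) = (0.375, 0.25)
(u₂, v₂) = (0.375, 0.25) − 0.125·(0, 1) = (0.375, 0.125)
(u₃, v₃) = (0.375, 0.125) − 0.125·(0, 0.5) = (0.375, 0.0625)
v = 0.0625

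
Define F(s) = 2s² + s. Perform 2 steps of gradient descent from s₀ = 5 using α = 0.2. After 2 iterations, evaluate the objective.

F′(s) = 4s + 1
s₁ = 5 − 0.2·21 = 0.8
s₂ = 0.8 − 0.2·4.2 = -0.04
F(-0.04) = -0.0368

-0.0368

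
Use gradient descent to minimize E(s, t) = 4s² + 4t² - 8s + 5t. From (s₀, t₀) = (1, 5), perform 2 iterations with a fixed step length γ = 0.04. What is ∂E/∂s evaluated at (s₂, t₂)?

∇E = (8s - 8, 8t + 5)
(s₁, t₁) = (1, 5) − 0.04·(0, 45) = (1, 3.2)
(s₂, t₂) = (1, 3.2) − 0.04·(0, 30.6) = (1, 1.976)
∂E/∂s at (1, 1.976) = 0

0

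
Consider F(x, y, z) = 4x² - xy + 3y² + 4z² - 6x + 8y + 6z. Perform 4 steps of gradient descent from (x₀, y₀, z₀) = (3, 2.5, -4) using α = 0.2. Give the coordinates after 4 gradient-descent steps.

(0.7552, -1.2992, -1.1712)

∇F = (8x - y - 6, -x + 6y + 8, 8z + 6)
(x₁, y₁, z₁) = (3, 2.5, -4) − 0.2·(15.5, 20, -26) = (-0.1, -1.5, 1.2)
(x₂, y₂, z₂) = (-0.1, -1.5, 1.2) − 0.2·(-5.3, -0.9, 15.6) = (0.96, -1.32, -1.92)
(x₃, y₃, z₃) = (0.96, -1.32, -1.92) − 0.2·(3, -0.88, -9.36) = (0.36, -1.144, -0.048)
(x₄, y₄, z₄) = (0.36, -1.144, -0.048) − 0.2·(-1.976, 0.776, 5.616) = (0.7552, -1.2992, -1.1712)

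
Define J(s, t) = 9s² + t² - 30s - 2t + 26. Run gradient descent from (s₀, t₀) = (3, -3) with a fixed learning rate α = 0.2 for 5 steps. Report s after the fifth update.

∇J = (18s - 30, 2t - 2)
Step 1: at (3, -3), ∇J = (24, -8) → (3, -3) − 0.2·(24, -8) = (-1.8, -1.4)
Step 2: at (-1.8, -1.4), ∇J = (-62.4, -4.8) → (-1.8, -1.4) − 0.2·(-62.4, -4.8) = (10.68, -0.44)
Step 3: at (10.68, -0.44), ∇J = (162.24, -2.88) → (10.68, -0.44) − 0.2·(162.24, -2.88) = (-21.768, 0.136)
Step 4: at (-21.768, 0.136), ∇J = (-421.824, -1.728) → (-21.768, 0.136) − 0.2·(-421.824, -1.728) = (62.5968, 0.4816)
Step 5: at (62.5968, 0.4816), ∇J = (1096.7424, -1.0368) → (62.5968, 0.4816) − 0.2·(1096.7424, -1.0368) = (-156.75168, 0.68896)
s = -156.75168

-156.75168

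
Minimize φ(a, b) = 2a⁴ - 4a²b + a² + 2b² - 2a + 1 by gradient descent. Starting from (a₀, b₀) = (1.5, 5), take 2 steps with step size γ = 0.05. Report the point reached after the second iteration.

(-3.5084, 5.482)

∇φ = (8a³ - 8ab + 2a - 2, -4a² + 4b)
(a₁, b₁) = (1.5, 5) − 0.05·(-32, 11) = (3.1, 4.45)
(a₂, b₂) = (3.1, 4.45) − 0.05·(132.168, -20.64) = (-3.5084, 5.482)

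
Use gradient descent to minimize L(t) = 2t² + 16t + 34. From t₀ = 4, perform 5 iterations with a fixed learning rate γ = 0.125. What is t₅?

-3.75

L′(t) = 4t + 16
t₁ = 4 − 0.125·32 = 0
t₂ = 0 − 0.125·16 = -2
t₃ = -2 − 0.125·8 = -3
t₄ = -3 − 0.125·4 = -3.5
t₅ = -3.5 − 0.125·2 = -3.75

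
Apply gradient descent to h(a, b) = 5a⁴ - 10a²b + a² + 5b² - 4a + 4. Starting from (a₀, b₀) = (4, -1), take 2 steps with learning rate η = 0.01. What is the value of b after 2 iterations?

∇h = (20a³ - 20ab + 2a - 4, -10a² + 10b)
Step 1: at (4, -1), ∇h = (1364, -170) → (4, -1) − 0.01·(1364, -170) = (-9.64, 0.7)
Step 2: at (-9.64, 0.7), ∇h = (-17805.14688, -922.296) → (-9.64, 0.7) − 0.01·(-17805.14688, -922.296) = (168.4114688, 9.92296)
b = 9.92296

9.92296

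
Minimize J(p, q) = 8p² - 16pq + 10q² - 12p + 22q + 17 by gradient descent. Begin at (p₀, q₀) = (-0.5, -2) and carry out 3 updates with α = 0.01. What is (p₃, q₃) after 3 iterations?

(-0.766304, -1.804128)

∇J = (16p - 16q - 12, -16p + 20q + 22)
Step 1: at (-0.5, -2), ∇J = (12, -10) → (-0.5, -2) − 0.01·(12, -10) = (-0.62, -1.9)
Step 2: at (-0.62, -1.9), ∇J = (8.48, -6.08) → (-0.62, -1.9) − 0.01·(8.48, -6.08) = (-0.7048, -1.8392)
Step 3: at (-0.7048, -1.8392), ∇J = (6.1504, -3.5072) → (-0.7048, -1.8392) − 0.01·(6.1504, -3.5072) = (-0.766304, -1.804128)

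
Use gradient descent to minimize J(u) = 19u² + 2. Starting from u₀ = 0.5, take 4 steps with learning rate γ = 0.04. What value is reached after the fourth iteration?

J′(u) = 38u
Step 1: J′(0.5) = 19; u₁ = 0.5 − 0.04·19 = -0.26
Step 2: J′(-0.26) = -9.88; u₂ = -0.26 − 0.04·(-9.88) = 0.1352
Step 3: J′(0.1352) = 5.1376; u₃ = 0.1352 − 0.04·5.1376 = -0.070304
Step 4: J′(-0.070304) = -2.671552; u₄ = -0.070304 − 0.04·(-2.671552) = 0.03655808

0.03655808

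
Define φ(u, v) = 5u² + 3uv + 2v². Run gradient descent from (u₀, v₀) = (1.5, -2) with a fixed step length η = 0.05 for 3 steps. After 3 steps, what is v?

∇φ = (10u + 3v, 3u + 4v)
Step 1: at (1.5, -2), ∇φ = (9, -3.5) → (1.5, -2) − 0.05·(9, -3.5) = (1.05, -1.825)
Step 2: at (1.05, -1.825), ∇φ = (5.025, -4.15) → (1.05, -1.825) − 0.05·(5.025, -4.15) = (0.79875, -1.6175)
Step 3: at (0.79875, -1.6175), ∇φ = (3.135, -4.07375) → (0.79875, -1.6175) − 0.05·(3.135, -4.07375) = (0.642, -1.4138125)
v = -1.4138125

-1.4138125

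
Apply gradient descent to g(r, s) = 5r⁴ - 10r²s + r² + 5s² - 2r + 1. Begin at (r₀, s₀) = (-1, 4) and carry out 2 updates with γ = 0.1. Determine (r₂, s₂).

(556.712, 43.56)

∇g = (20r³ - 20rs + 2r - 2, -10r² + 10s)
Step 1: at (-1, 4), ∇g = (56, 30) → (-1, 4) − 0.1·(56, 30) = (-6.6, 1)
Step 2: at (-6.6, 1), ∇g = (-5633.12, -425.6) → (-6.6, 1) − 0.1·(-5633.12, -425.6) = (556.712, 43.56)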